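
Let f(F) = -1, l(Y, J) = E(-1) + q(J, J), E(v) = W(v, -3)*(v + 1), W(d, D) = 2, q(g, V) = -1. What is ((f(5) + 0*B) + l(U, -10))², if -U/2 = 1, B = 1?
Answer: 4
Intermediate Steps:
U = -2 (U = -2*1 = -2)
E(v) = 2 + 2*v (E(v) = 2*(v + 1) = 2*(1 + v) = 2 + 2*v)
l(Y, J) = -1 (l(Y, J) = (2 + 2*(-1)) - 1 = (2 - 2) - 1 = 0 - 1 = -1)
((f(5) + 0*B) + l(U, -10))² = ((-1 + 0*1) - 1)² = ((-1 + 0) - 1)² = (-1 - 1)² = (-2)² = 4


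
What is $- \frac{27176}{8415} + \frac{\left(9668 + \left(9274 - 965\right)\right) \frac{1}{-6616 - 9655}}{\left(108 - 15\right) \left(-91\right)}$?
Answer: $- \frac{1247341317931}{386252631765} \approx -3.2293$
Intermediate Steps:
$- \frac{27176}{8415} + \frac{\left(9668 + \left(9274 - 965\right)\right) \frac{1}{-6616 - 9655}}{\left(108 - 15\right) \left(-91\right)} = \left(-27176\right) \frac{1}{8415} + \frac{\left(9668 + \left(9274 - 965\right)\right) \frac{1}{-16271}}{93 \left(-91\right)} = - \frac{27176}{8415} + \frac{\left(9668 + 8309\right) \left(- \frac{1}{16271}\right)}{-8463} = - \frac{27176}{8415} + 17977 \left(- \frac{1}{16271}\right) \left(- \frac{1}{8463}\right) = - \frac{27176}{8415} - - \frac{17977}{137701473} = - \frac{27176}{8415} + \frac{17977}{137701473} = - \frac{1247341317931}{386252631765}$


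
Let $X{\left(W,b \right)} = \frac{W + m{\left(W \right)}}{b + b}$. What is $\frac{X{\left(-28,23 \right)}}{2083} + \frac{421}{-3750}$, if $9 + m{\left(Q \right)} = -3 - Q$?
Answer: $- \frac{20192189}{179658750} \approx -0.11239$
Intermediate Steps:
$m{\left(Q \right)} = -12 - Q$ ($m{\left(Q \right)} = -9 - \left(3 + Q\right) = -12 - Q$)
$X{\left(W,b \right)} = - \frac{6}{b}$ ($X{\left(W,b \right)} = \frac{W - \left(12 + W\right)}{b + b} = - \frac{12}{2 b} = - 12 \frac{1}{2 b} = - \frac{6}{b}$)
$\frac{X{\left(-28,23 \right)}}{2083} + \frac{421}{-3750} = \frac{\left(-6\right) \frac{1}{23}}{2083} + \frac{421}{-3750} = \left(-6\right) \frac{1}{23} \cdot \frac{1}{2083} + 421 \left(- \frac{1}{3750}\right) = \left(- \frac{6}{23}\right) \frac{1}{2083} - \frac{421}{3750} = - \frac{6}{47909} - \frac{421}{3750} = - \frac{20192189}{179658750}$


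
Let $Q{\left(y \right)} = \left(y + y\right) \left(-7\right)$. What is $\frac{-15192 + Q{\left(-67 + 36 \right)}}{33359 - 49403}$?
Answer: $\frac{7379}{8022} \approx 0.91985$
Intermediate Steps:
$Q{\left(y \right)} = - 14 y$ ($Q{\left(y \right)} = 2 y \left(-7\right) = - 14 y$)
$\frac{-15192 + Q{\left(-67 + 36 \right)}}{33359 - 49403} = \frac{-15192 - 14 \left(-67 + 36\right)}{33359 - 49403} = \frac{-15192 - -434}{-16044} = \left(-15192 + 434\right) \left(- \frac{1}{16044}\right) = \left(-14758\right) \left(- \frac{1}{16044}\right) = \frac{7379}{8022}$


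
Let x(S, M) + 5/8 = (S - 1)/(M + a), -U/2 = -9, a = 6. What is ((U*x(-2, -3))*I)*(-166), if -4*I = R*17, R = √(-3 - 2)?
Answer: -165087*I*√5/8 ≈ -46143.0*I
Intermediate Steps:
U = 18 (U = -2*(-9) = 18)
x(S, M) = -5/8 + (-1 + S)/(6 + M) (x(S, M) = -5/8 + (S - 1)/(M + 6) = -5/8 + (-1 + S)/(6 + M))
R = I*√5 (R = √(-5) = I*√5 ≈ 2.2361*I)
I = -17*I*√5/4 (I = -I*√5*17/4 = -17*I*√5/4 ≈ -9.5033*I)
((U*x(-2, -3))*I)*(-166) = ((18*((-38 - 5*(-3) + 8*(-2))/(8*(6 - 3))))*(-17*I*√5/4))*(-166) = ((18*((⅛)*(-38 + 15 - 16)/3))*(-17*I*√5/4))*(-166) = ((18*((⅛)*(⅓)*(-39)))*(-17*I*√5/4))*(-166) = ((18*(-13/8))*(-17*I*√5/4))*(-166) = -(-1989)*I*√5/16*(-166) = (1989*I*√5/16)*(-166) = -165087*I*√5/8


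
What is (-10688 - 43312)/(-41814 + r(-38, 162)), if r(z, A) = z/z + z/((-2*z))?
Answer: 108000/83627 ≈ 1.2914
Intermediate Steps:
r(z, A) = ½ (r(z, A) = 1 + z*(-1/(2*z)) = 1 - ½ = ½)
(-10688 - 43312)/(-41814 + r(-38, 162)) = (-10688 - 43312)/(-41814 + ½) = -54000/(-83627/2) = -54000*(-2/83627) = 108000/83627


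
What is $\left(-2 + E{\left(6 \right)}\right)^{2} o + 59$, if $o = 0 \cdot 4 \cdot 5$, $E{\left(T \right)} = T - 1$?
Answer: $59$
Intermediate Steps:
$E{\left(T \right)} = -1 + T$ ($E{\left(T \right)} = T - 1 = -1 + T$)
$o = 0$ ($o = 0 \cdot 5 = 0$)
$\left(-2 + E{\left(6 \right)}\right)^{2} o + 59 = \left(-2 + \left(-1 + 6\right)\right)^{2} \cdot 0 + 59 = \left(-2 + 5\right)^{2} \cdot 0 + 59 = 3^{2} \cdot 0 + 59 = 9 \cdot 0 + 59 = 0 + 59 = 59$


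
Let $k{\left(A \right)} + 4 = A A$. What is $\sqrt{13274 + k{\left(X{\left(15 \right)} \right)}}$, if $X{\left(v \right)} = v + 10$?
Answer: $\sqrt{13895} \approx 117.88$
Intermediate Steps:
$X{\left(v \right)} = 10 + v$
$k{\left(A \right)} = -4 + A^{2}$ ($k{\left(A \right)} = -4 + A A = -4 + A^{2}$)
$\sqrt{13274 + k{\left(X{\left(15 \right)} \right)}} = \sqrt{13274 - \left(4 - \left(10 + 15\right)^{2}\right)} = \sqrt{13274 - \left(4 - 25^{2}\right)} = \sqrt{13274 + \left(-4 + 625\right)} = \sqrt{13274 + 621} = \sqrt{13895}$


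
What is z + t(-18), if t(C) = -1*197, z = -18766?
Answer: -18963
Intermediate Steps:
t(C) = -197
z + t(-18) = -18766 - 197 = -18963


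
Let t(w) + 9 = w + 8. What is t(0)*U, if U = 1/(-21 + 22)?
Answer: -1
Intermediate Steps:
t(w) = -1 + w (t(w) = -9 + (w + 8) = -9 + (8 + w) = -1 + w)
U = 1 (U = 1/1 = 1)
t(0)*U = (-1 + 0)*1 = -1*1 = -1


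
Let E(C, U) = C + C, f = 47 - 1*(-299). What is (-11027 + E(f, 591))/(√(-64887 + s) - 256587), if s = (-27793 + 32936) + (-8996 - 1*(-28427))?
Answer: 2651826645/65836928882 + 10335*I*√40313/65836928882 ≈ 0.040279 + 3.1518e-5*I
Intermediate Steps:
f = 346 (f = 47 + 299 = 346)
s = 24574 (s = 5143 + (-8996 + 28427) = 5143 + 19431 = 24574)
E(C, U) = 2*C
(-11027 + E(f, 591))/(√(-64887 + s) - 256587) = (-11027 + 2*346)/(√(-64887 + 24574) - 256587) = (-11027 + 692)/(√(-40313) - 256587) = -10335/(I*√40313 - 256587) = -10335/(-256587 + I*√40313)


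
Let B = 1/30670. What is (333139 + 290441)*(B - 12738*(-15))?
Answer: 365425169712558/3067 ≈ 1.1915e+11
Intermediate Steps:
B = 1/30670 ≈ 3.2605e-5
(333139 + 290441)*(B - 12738*(-15)) = (333139 + 290441)*(1/30670 - 12738*(-15)) = 623580*(1/30670 + 191070) = 623580*(5860116901/30670) = 365425169712558/3067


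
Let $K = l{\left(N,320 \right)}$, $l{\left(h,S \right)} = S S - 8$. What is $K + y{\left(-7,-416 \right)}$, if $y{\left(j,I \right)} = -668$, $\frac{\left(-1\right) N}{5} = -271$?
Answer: $101724$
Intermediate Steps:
$N = 1355$ ($N = \left(-5\right) \left(-271\right) = 1355$)
$l{\left(h,S \right)} = -8 + S^{2}$ ($l{\left(h,S \right)} = S^{2} - 8 = -8 + S^{2}$)
$K = 102392$ ($K = -8 + 320^{2} = -8 + 102400 = 102392$)
$K + y{\left(-7,-416 \right)} = 102392 - 668 = 101724$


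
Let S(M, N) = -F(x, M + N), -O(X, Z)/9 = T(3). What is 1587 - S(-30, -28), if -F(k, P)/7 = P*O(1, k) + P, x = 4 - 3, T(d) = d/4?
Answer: -1495/2 ≈ -747.50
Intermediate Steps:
T(d) = d/4 (T(d) = d*(1/4) = d/4)
O(X, Z) = -27/4 (O(X, Z) = -9*3/4 = -27/4)
x = 1
F(k, P) = 161*P/4 (F(k, P) = -7*(P*(-27/4) + P) = -7*(-27*P/4 + P) = -(-161)*P/4 = 161*P/4)
S(M, N) = -161*M/4 - 161*N/4 (S(M, N) = -161*(M + N)/4 = -(161*M/4 + 161*N/4) = -161*M/4 - 161*N/4)
1587 - S(-30, -28) = 1587 - (-161/4*(-30) - 161/4*(-28)) = 1587 - (2415/2 + 1127) = 1587 - 1*4669/2 = 1587 - 4669/2 = -1495/2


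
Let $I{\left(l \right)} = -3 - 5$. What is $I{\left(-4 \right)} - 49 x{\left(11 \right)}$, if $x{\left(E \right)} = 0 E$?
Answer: $-8$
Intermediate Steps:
$I{\left(l \right)} = -8$ ($I{\left(l \right)} = -3 - 5 = -8$)
$x{\left(E \right)} = 0$
$I{\left(-4 \right)} - 49 x{\left(11 \right)} = -8 - 0 = -8 + 0 = -8$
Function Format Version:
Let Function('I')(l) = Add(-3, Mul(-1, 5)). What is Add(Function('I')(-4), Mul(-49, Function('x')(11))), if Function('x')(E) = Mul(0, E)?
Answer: -8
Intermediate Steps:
Function('I')(l) = -8 (Function('I')(l) = Add(-3, -5) = -8)
Function('x')(E) = 0
Add(Function('I')(-4), Mul(-49, Function('x')(11))) = Add(-8, Mul(-49, 0)) = Add(-8, 0) = -8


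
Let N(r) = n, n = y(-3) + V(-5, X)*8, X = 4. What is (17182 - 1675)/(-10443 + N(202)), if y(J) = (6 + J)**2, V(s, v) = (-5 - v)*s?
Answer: -5169/3358 ≈ -1.5393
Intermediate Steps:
V(s, v) = s*(-5 - v)
n = 369 (n = (6 - 3)**2 - 1*(-5)*(5 + 4)*8 = 3**2 - 1*(-5)*9*8 = 9 + 45*8 = 9 + 360 = 369)
N(r) = 369
(17182 - 1675)/(-10443 + N(202)) = (17182 - 1675)/(-10443 + 369) = 15507/(-10074) = 15507*(-1/10074) = -5169/3358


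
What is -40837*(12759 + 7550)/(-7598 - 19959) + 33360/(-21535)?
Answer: 3571863772027/118687999 ≈ 30095.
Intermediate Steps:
-40837*(12759 + 7550)/(-7598 - 19959) + 33360/(-21535) = -40837/((-27557/20309)) + 33360*(-1/21535) = -40837/((-27557*1/20309)) - 6672/4307 = -40837/(-27557/20309) - 6672/4307 = -40837*(-20309/27557) - 6672/4307 = 829358633/27557 - 6672/4307 = 3571863772027/118687999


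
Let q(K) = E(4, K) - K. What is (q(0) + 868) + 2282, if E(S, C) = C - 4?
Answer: 3146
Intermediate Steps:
E(S, C) = -4 + C
q(K) = -4 (q(K) = (-4 + K) - K = -4)
(q(0) + 868) + 2282 = (-4 + 868) + 2282 = 864 + 2282 = 3146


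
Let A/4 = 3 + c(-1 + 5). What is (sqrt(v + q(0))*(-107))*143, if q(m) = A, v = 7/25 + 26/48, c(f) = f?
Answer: -15301*sqrt(103758)/60 ≈ -82145.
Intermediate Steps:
A = 28 (A = 4*(3 + (-1 + 5)) = 4*(3 + 4) = 4*7 = 28)
v = 493/600 (v = 7*(1/25) + 26*(1/48) = 7/25 + 13/24 = 493/600 ≈ 0.82167)
q(m) = 28
(sqrt(v + q(0))*(-107))*143 = (sqrt(493/600 + 28)*(-107))*143 = (sqrt(17293/600)*(-107))*143 = ((sqrt(103758)/60)*(-107))*143 = -107*sqrt(103758)/60*143 = -15301*sqrt(103758)/60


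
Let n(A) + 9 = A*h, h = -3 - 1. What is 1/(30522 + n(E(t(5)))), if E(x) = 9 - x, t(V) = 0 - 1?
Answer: 1/30473 ≈ 3.2816e-5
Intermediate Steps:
t(V) = -1
h = -4
n(A) = -9 - 4*A (n(A) = -9 + A*(-4) = -9 - 4*A)
1/(30522 + n(E(t(5)))) = 1/(30522 + (-9 - 4*(9 - 1*(-1)))) = 1/(30522 + (-9 - 4*(9 + 1))) = 1/(30522 + (-9 - 4*10)) = 1/(30522 + (-9 - 40)) = 1/(30522 - 49) = 1/30473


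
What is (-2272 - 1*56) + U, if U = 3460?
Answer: 1132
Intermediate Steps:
(-2272 - 1*56) + U = (-2272 - 1*56) + 3460 = (-2272 - 56) + 3460 = -2328 + 3460 = 1132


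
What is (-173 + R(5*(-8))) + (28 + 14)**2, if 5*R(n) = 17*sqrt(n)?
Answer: 1591 + 34*I*sqrt(10)/5 ≈ 1591.0 + 21.503*I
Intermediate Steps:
R(n) = 17*sqrt(n)/5 (R(n) = (17*sqrt(n))/5 = 17*sqrt(n)/5)
(-173 + R(5*(-8))) + (28 + 14)**2 = (-173 + 17*sqrt(5*(-8))/5) + (28 + 14)**2 = (-173 + 17*sqrt(-40)/5) + 42**2 = (-173 + 17*(2*I*sqrt(10))/5) + 1764 = (-173 + 34*I*sqrt(10)/5) + 1764 = 1591 + 34*I*sqrt(10)/5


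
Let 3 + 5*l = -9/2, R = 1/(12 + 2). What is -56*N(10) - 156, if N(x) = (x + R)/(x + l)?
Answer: -3780/17 ≈ -222.35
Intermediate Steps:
R = 1/14 ≈ 0.071429
l = -3/2 (l = -3/5 + (-9/2)/5 = -3/5 + (-9*1/2)/5 = -3/5 + (1/5)*(-9/2) = -3/5 - 9/10 = -3/2 ≈ -1.5000)
N(x) = (1/14 + x)/(-3/2 + x) (N(x) = (x + 1/14)/(x - 3/2) = (1/14 + x)/(-3/2 + x))
-56*N(10) - 156 = -8*(1 + 14*10)/(-3 + 2*10) - 156 = -8*(1 + 140)/(-3 + 20) - 156 = -8*141/17 - 156 = -56*141/119 - 156 = -1128/17 - 156 = -3780/17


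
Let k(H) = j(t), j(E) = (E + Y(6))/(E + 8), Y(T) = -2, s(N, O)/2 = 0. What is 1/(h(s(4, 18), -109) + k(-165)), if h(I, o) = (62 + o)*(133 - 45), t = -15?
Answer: -7/28935 ≈ -0.00024192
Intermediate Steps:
s(N, O) = 0 (s(N, O) = 2*0 = 0)
j(E) = (-2 + E)/(8 + E) (j(E) = (E - 2)/(E + 8) = (-2 + E)/(8 + E))
h(I, o) = 5456 + 88*o (h(I, o) = (62 + o)*88 = 5456 + 88*o)
k(H) = 17/7 (k(H) = (-2 - 15)/(8 - 15) = -17/(-7) = -1/7*(-17) = 17/7)
1/(h(s(4, 18), -109) + k(-165)) = 1/((5456 + 88*(-109)) + 17/7) = 1/((5456 - 9592) + 17/7) = 1/(-4136 + 17/7) = 1/(-28935/7) = -7/28935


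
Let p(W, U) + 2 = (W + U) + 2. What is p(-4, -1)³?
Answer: -125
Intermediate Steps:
p(W, U) = U + W (p(W, U) = -2 + ((W + U) + 2) = -2 + ((U + W) + 2) = -2 + (2 + U + W) = U + W)
p(-4, -1)³ = (-1 - 4)³ = (-5)³ = -125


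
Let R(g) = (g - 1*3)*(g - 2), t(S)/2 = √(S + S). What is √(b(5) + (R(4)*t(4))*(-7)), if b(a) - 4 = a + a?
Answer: √(14 - 56*√2) ≈ 8.0744*I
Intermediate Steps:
b(a) = 4 + 2*a (b(a) = 4 + (a + a) = 4 + 2*a)
t(S) = 2*√2*√S (t(S) = 2*√(S + S) = 2*√(2*S) = 2*(√2*√S) = 2*√2*√S)
R(g) = (-3 + g)*(-2 + g) (R(g) = (g - 3)*(-2 + g) = (-3 + g)*(-2 + g))
√(b(5) + (R(4)*t(4))*(-7)) = √((4 + 2*5) + ((6 + 4² - 5*4)*(2*√2*√4))*(-7)) = √((4 + 10) + ((6 + 16 - 20)*(2*√2*2))*(-7)) = √(14 + (2*(4*√2))*(-7)) = √(14 + (8*√2)*(-7)) = √(14 - 56*√2)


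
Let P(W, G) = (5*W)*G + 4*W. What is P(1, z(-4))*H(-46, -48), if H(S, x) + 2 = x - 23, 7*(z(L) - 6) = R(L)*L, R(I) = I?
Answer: -23214/7 ≈ -3316.3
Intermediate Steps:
z(L) = 6 + L²/7 (z(L) = 6 + (L*L)/7 = 6 + L²/7)
P(W, G) = 4*W + 5*G*W (P(W, G) = 5*G*W + 4*W = 4*W + 5*G*W)
H(S, x) = -25 + x (H(S, x) = -2 + (x - 23) = -2 + (-23 + x) = -25 + x)
P(1, z(-4))*H(-46, -48) = (1*(4 + 5*(6 + (⅐)*(-4)²)))*(-25 - 48) = (1*(4 + 5*(6 + (⅐)*16)))*(-73) = (1*(4 + 5*(6 + 16/7)))*(-73) = (1*(4 + 5*(58/7)))*(-73) = (1*(4 + 290/7))*(-73) = (1*(318/7))*(-73) = (318/7)*(-73) = -23214/7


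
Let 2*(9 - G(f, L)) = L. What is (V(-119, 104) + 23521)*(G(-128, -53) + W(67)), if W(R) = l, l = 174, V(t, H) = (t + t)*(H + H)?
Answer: -10886877/2 ≈ -5.4434e+6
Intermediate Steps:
V(t, H) = 4*H*t (V(t, H) = (2*t)*(2*H) = 4*H*t)
G(f, L) = 9 - L/2
W(R) = 174
(V(-119, 104) + 23521)*(G(-128, -53) + W(67)) = (4*104*(-119) + 23521)*((9 - ½*(-53)) + 174) = (-49504 + 23521)*((9 + 53/2) + 174) = -25983*(71/2 + 174) = -25983*419/2 = -10886877/2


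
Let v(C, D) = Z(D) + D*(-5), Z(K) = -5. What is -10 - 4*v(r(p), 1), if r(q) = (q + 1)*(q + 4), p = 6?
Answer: 30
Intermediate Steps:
r(q) = (1 + q)*(4 + q)
v(C, D) = -5 - 5*D (v(C, D) = -5 + D*(-5) = -5 - 5*D)
-10 - 4*v(r(p), 1) = -10 - 4*(-5 - 5*1) = -10 - 4*(-5 - 5) = -10 - 4*(-10) = -10 + 40 = 30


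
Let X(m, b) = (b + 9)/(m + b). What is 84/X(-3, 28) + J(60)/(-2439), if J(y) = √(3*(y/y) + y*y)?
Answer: 2100/37 - √3603/2439 ≈ 56.732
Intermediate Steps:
X(m, b) = (9 + b)/(b + m)
J(y) = √(3 + y²) (J(y) = √(3*1 + y²) = √(3 + y²))
84/X(-3, 28) + J(60)/(-2439) = 84/(((9 + 28)/(28 - 3))) + √(3 + 60²)/(-2439) = 84/((37/25)) + √(3 + 3600)*(-1/2439) = 84/(((1/25)*37)) + √3603*(-1/2439) = 84/(37/25) - √3603/2439 = 84*(25/37) - √3603/2439 = 2100/37 - √3603/2439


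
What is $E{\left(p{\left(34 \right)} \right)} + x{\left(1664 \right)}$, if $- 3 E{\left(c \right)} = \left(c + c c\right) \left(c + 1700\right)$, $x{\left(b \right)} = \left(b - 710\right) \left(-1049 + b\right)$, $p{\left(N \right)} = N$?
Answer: $-101110$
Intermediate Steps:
$x{\left(b \right)} = \left(-1049 + b\right) \left(-710 + b\right)$ ($x{\left(b \right)} = \left(-710 + b\right) \left(-1049 + b\right) = \left(-1049 + b\right) \left(-710 + b\right)$)
$E{\left(c \right)} = - \frac{\left(1700 + c\right) \left(c + c^{2}\right)}{3}$ ($E{\left(c \right)} = - \frac{\left(c + c c\right) \left(c + 1700\right)}{3} = - \frac{\left(c + c^{2}\right) \left(1700 + c\right)}{3} = - \frac{\left(1700 + c\right) \left(c + c^{2}\right)}{3}$)
$E{\left(p{\left(34 \right)} \right)} + x{\left(1664 \right)} = \left(- \frac{1}{3}\right) 34 \left(1700 + 34^{2} + 1701 \cdot 34\right) + \left(744790 + 1664^{2} - 2926976\right) = \left(- \frac{1}{3}\right) 34 \left(1700 + 1156 + 57834\right) + \left(744790 + 2768896 - 2926976\right) = \left(- \frac{1}{3}\right) 34 \cdot 60690 + 586710 = -687820 + 586710 = -101110$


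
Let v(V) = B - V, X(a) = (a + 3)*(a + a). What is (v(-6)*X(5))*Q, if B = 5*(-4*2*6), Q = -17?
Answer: 318240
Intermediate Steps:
X(a) = 2*a*(3 + a) (X(a) = (3 + a)*(2*a) = 2*a*(3 + a))
B = -240 (B = 5*(-8*6) = 5*(-48) = -240)
v(V) = -240 - V
(v(-6)*X(5))*Q = ((-240 - 1*(-6))*(2*5*(3 + 5)))*(-17) = ((-240 + 6)*(2*5*8))*(-17) = -234*80*(-17) = -18720*(-17) = 318240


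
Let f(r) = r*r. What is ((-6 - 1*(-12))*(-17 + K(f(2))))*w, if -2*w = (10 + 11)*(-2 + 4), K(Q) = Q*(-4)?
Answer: 4158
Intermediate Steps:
f(r) = r**2
K(Q) = -4*Q
w = -21 (w = -(10 + 11)*(-2 + 4)/2 = -21*2/2 = -1/2*42 = -21)
((-6 - 1*(-12))*(-17 + K(f(2))))*w = ((-6 - 1*(-12))*(-17 - 4*2**2))*(-21) = ((-6 + 12)*(-17 - 4*4))*(-21) = (6*(-17 - 16))*(-21) = (6*(-33))*(-21) = -198*(-21) = 4158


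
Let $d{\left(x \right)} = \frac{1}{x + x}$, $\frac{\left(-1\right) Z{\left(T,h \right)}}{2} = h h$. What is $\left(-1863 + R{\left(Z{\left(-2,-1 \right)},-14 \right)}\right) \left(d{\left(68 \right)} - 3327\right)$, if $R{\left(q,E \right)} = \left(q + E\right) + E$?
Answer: $\frac{856527603}{136} \approx 6.298 \cdot 10^{6}$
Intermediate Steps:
$Z{\left(T,h \right)} = - 2 h^{2}$ ($Z{\left(T,h \right)} = - 2 h h = - 2 h^{2}$)
$d{\left(x \right)} = \frac{1}{2 x}$
$R{\left(q,E \right)} = q + 2 E$ ($R{\left(q,E \right)} = \left(E + q\right) + E = q + 2 E$)
$\left(-1863 + R{\left(Z{\left(-2,-1 \right)},-14 \right)}\right) \left(d{\left(68 \right)} - 3327\right) = \left(-1863 + \left(- 2 \left(-1\right)^{2} + 2 \left(-14\right)\right)\right) \left(\frac{1}{2 \cdot 68} - 3327\right) = \left(-1863 - 30\right) \left(\frac{1}{2} \cdot \frac{1}{68} - 3327\right) = \left(-1863 - 30\right) \left(\frac{1}{136} - 3327\right) = \left(-1863 - 30\right) \left(- \frac{452471}{136}\right) = \left(-1893\right) \left(- \frac{452471}{136}\right) = \frac{856527603}{136}$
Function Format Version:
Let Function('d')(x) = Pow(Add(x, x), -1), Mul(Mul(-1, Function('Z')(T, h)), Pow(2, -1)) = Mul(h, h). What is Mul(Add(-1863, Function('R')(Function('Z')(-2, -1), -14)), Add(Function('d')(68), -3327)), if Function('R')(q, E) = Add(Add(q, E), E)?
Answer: Rational(856527603, 136) ≈ 6.2980e+6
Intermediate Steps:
Function('Z')(T, h) = Mul(-2, Pow(h, 2)) (Function('Z')(T, h) = Mul(-2, Mul(h, h)) = Mul(-2, Pow(h, 2)))
Function('d')(x) = Mul(Rational(1, 2), Pow(x, -1)) (Function('d')(x) = Pow(Mul(2, x), -1) = Mul(Rational(1, 2), Pow(x, -1)))
Function('R')(q, E) = Add(q, Mul(2, E)) (Function('R')(q, E) = Add(Add(E, q), E) = Add(q, Mul(2, E)))
Mul(Add(-1863, Function('R')(Function('Z')(-2, -1), -14)), Add(Function('d')(68), -3327)) = Mul(Add(-1863, Add(Mul(-2, Pow(-1, 2)), Mul(2, -14))), Add(Mul(Rational(1, 2), Pow(68, -1)), -3327)) = Mul(Add(-1863, Add(Mul(-2, 1), -28)), Add(Mul(Rational(1, 2), Rational(1, 68)), -3327)) = Mul(Add(-1863, Add(-2, -28)), Add(Rational(1, 136), -3327)) = Mul(Add(-1863, -30), Rational(-452471, 136)) = Mul(-1893, Rational(-452471, 136)) = Rational(856527603, 136)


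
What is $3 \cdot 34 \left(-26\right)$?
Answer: $-2652$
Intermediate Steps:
$3 \cdot 34 \left(-26\right) = 102 \left(-26\right) = -2652$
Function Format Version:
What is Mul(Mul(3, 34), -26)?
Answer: -2652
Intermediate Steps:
Mul(Mul(3, 34), -26) = Mul(102, -26) = -2652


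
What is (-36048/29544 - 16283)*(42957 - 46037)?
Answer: 61741295000/1231 ≈ 5.0155e+7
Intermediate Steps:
(-36048/29544 - 16283)*(42957 - 46037) = (-36048*1/29544 - 16283)*(-3080) = (-1502/1231 - 16283)*(-3080) = -20045875/1231*(-3080) = 61741295000/1231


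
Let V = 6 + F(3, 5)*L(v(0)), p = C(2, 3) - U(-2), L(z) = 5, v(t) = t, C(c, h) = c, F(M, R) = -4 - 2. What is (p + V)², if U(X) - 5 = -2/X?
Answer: 784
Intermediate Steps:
F(M, R) = -6
U(X) = 5 - 2/X
p = -4 (p = 2 - (5 - 2/(-2)) = 2 - (5 - 2*(-½)) = 2 - (5 + 1) = 2 - 1*6 = 2 - 6 = -4)
V = -24 (V = 6 - 6*5 = 6 - 30 = -24)
(p + V)² = (-4 - 24)² = (-28)² = 784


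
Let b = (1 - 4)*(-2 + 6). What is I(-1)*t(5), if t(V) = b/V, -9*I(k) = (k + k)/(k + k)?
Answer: 4/15 ≈ 0.26667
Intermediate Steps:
b = -12 (b = -3*4 = -12)
I(k) = -⅑ (I(k) = -(k + k)/(9*(k + k)) = -2*k/(9*(2*k)) = -2*k*1/(2*k)/9 = -⅑*1 = -⅑)
t(V) = -12/V
I(-1)*t(5) = -(-4)/(3*5) = -⅑*(-12/5) = 4/15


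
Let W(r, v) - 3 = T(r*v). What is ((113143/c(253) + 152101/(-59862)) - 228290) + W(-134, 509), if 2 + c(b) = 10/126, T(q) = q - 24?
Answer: -234043405283/658482 ≈ -3.5543e+5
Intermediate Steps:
T(q) = -24 + q
W(r, v) = -21 + r*v (W(r, v) = 3 + (-24 + r*v) = -21 + r*v)
c(b) = -121/63 (c(b) = -2 + 10/126 = -2 + 10*(1/126) = -2 + 5/63 = -121/63)
((113143/c(253) + 152101/(-59862)) - 228290) + W(-134, 509) = ((113143/(-121/63) + 152101/(-59862)) - 228290) + (-21 - 134*509) = ((113143*(-63/121) + 152101*(-1/59862)) - 228290) + (-21 - 68206) = ((-7128009/121 - 152101/59862) - 228290) - 68227 = (-38792298089/658482 - 228290) - 68227 = -189117153869/658482 - 68227 = -234043405283/658482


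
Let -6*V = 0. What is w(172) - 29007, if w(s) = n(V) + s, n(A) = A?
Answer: -28835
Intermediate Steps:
V = 0 (V = -⅙*0 = 0)
w(s) = s (w(s) = 0 + s = s)
w(172) - 29007 = 172 - 29007 = -28835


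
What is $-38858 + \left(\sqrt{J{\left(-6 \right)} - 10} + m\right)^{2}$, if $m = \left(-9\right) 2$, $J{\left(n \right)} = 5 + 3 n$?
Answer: $-38858 + \left(18 - i \sqrt{23}\right)^{2} \approx -38557.0 - 172.65 i$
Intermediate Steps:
$m = -18$
$-38858 + \left(\sqrt{J{\left(-6 \right)} - 10} + m\right)^{2} = -38858 + \left(\sqrt{\left(5 + 3 \left(-6\right)\right) - 10} - 18\right)^{2} = -38858 + \left(\sqrt{\left(5 - 18\right) - 10} - 18\right)^{2} = -38858 + \left(\sqrt{-13 - 10} - 18\right)^{2} = -38858 + \left(\sqrt{-23} - 18\right)^{2} = -38858 + \left(i \sqrt{23} - 18\right)^{2} = -38858 + \left(-18 + i \sqrt{23}\right)^{2}$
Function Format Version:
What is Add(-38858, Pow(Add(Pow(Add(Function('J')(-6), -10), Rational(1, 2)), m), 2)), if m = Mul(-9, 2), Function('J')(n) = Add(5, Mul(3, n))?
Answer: Add(-38858, Pow(Add(18, Mul(-1, I, Pow(23, Rational(1, 2)))), 2)) ≈ Add(-38557., Mul(-172.65, I))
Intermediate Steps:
m = -18
Add(-38858, Pow(Add(Pow(Add(Function('J')(-6), -10), Rational(1, 2)), m), 2)) = Add(-38858, Pow(Add(Pow(Add(Add(5, Mul(3, -6)), -10), Rational(1, 2)), -18), 2)) = Add(-38858, Pow(Add(Pow(Add(Add(5, -18), -10), Rational(1, 2)), -18), 2)) = Add(-38858, Pow(Add(Pow(Add(-13, -10), Rational(1, 2)), -18), 2)) = Add(-38858, Pow(Add(Pow(-23, Rational(1, 2)), -18), 2)) = Add(-38858, Pow(Add(Mul(I, Pow(23, Rational(1, 2))), -18), 2)) = Add(-38858, Pow(Add(-18, Mul(I, Pow(23, Rational(1, 2)))), 2))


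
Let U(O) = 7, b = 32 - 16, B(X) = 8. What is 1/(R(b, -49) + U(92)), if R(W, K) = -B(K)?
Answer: -1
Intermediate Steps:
b = 16
R(W, K) = -8 (R(W, K) = -1*8 = -8)
1/(R(b, -49) + U(92)) = 1/(-8 + 7) = 1/(-1) = -1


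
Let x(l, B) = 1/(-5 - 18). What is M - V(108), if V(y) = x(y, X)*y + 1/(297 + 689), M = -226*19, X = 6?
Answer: -97272867/22678 ≈ -4289.3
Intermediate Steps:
x(l, B) = -1/23 (x(l, B) = 1/(-23) = -1/23)
M = -4294
V(y) = 1/986 - y/23 (V(y) = -y/23 + 1/(297 + 689) = -y/23 + 1/986 = 1/986 - y/23)
M - V(108) = -4294 - (1/986 - 1/23*108) = -4294 - (1/986 - 108/23) = -4294 - 1*(-106465/22678) = -4294 + 106465/22678 = -97272867/22678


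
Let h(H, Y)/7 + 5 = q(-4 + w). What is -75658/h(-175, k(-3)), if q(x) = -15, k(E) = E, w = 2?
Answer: 37829/70 ≈ 540.41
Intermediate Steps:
h(H, Y) = -140 (h(H, Y) = -35 + 7*(-15) = -35 - 105 = -140)
-75658/h(-175, k(-3)) = -75658/(-140) = -75658*(-1/140) = 37829/70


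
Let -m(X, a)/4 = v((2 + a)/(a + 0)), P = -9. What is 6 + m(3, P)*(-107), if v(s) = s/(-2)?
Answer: -1444/9 ≈ -160.44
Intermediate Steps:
v(s) = -s/2 (v(s) = s*(-½) = -s/2)
m(X, a) = 2*(2 + a)/a (m(X, a) = -(-2)*(2 + a)/(a + 0) = -(-2)*(2 + a)/a = 2*(2 + a)/a)
6 + m(3, P)*(-107) = 6 + (2 + 4/(-9))*(-107) = 6 + (2 + 4*(-⅑))*(-107) = 6 + (2 - 4/9)*(-107) = 6 + (14/9)*(-107) = 6 - 1498/9 = -1444/9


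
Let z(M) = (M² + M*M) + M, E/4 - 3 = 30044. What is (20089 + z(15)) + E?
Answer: 140742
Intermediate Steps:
E = 120188 (E = 12 + 4*30044 = 12 + 120176 = 120188)
z(M) = M + 2*M² (z(M) = (M² + M²) + M = 2*M² + M = M + 2*M²)
(20089 + z(15)) + E = (20089 + 15*(1 + 2*15)) + 120188 = (20089 + 15*(1 + 30)) + 120188 = (20089 + 15*31) + 120188 = (20089 + 465) + 120188 = 20554 + 120188 = 140742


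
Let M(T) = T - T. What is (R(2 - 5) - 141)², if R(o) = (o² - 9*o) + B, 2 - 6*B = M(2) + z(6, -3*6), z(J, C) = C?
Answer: 93025/9 ≈ 10336.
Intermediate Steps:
M(T) = 0
B = 10/3 (B = ⅓ - (0 - 3*6)/6 = ⅓ - (0 - 18)/6 = ⅓ - ⅙*(-18) = ⅓ + 3 = 10/3 ≈ 3.3333)
R(o) = 10/3 + o² - 9*o (R(o) = (o² - 9*o) + 10/3 = 10/3 + o² - 9*o)
(R(2 - 5) - 141)² = ((10/3 + (2 - 5)² - 9*(2 - 5)) - 141)² = ((10/3 + (-3)² - 9*(-3)) - 141)² = ((10/3 + 9 + 27) - 141)² = (118/3 - 141)² = (-305/3)² = 93025/9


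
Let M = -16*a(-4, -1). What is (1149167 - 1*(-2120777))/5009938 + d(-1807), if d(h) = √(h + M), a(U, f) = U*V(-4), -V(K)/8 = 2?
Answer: 1634972/2504969 + I*√2831 ≈ 0.65269 + 53.207*I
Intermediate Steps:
V(K) = -16 (V(K) = -8*2 = -16)
a(U, f) = -16*U (a(U, f) = U*(-16) = -16*U)
M = -1024 (M = -(-256)*(-4) = -16*64 = -1024)
d(h) = √(-1024 + h) (d(h) = √(h - 1024) = √(-1024 + h))
(1149167 - 1*(-2120777))/5009938 + d(-1807) = (1149167 - 1*(-2120777))/5009938 + √(-1024 - 1807) = (1149167 + 2120777)*(1/5009938) + √(-2831) = 3269944*(1/5009938) + I*√2831 = 1634972/2504969 + I*√2831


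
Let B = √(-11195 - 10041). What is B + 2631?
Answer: 2631 + 2*I*√5309 ≈ 2631.0 + 145.73*I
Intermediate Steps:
B = 2*I*√5309 (B = √(-21236) = 2*I*√5309 ≈ 145.73*I)
B + 2631 = 2*I*√5309 + 2631 = 2631 + 2*I*√5309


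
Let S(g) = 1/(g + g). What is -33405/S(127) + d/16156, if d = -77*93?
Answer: -19583080983/2308 ≈ -8.4849e+6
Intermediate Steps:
S(g) = 1/(2*g)
d = -7161
-33405/S(127) + d/16156 = -33405/((1/2)/127) - 7161/16156 = -33405/((1/2)*(1/127)) - 7161*1/16156 = -33405/1/254 - 1023/2308 = -33405*254 - 1023/2308 = -8484870 - 1023/2308 = -19583080983/2308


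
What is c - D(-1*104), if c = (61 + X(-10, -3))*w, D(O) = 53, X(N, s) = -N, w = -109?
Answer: -7792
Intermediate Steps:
c = -7739 (c = (61 - 1*(-10))*(-109) = (61 + 10)*(-109) = 71*(-109) = -7739)
c - D(-1*104) = -7739 - 1*53 = -7739 - 53 = -7792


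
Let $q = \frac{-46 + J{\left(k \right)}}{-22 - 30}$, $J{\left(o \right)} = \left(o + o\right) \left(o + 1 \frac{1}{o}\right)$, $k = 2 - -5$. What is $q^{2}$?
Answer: $\frac{729}{676} \approx 1.0784$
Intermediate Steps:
$k = 7$ ($k = 2 + 5 = 7$)
$J{\left(o \right)} = 2 o \left(o + \frac{1}{o}\right)$
$q = - \frac{27}{26}$ ($q = \frac{-46 + \left(2 + 2 \cdot 7^{2}\right)}{-22 - 30} = \frac{-46 + \left(2 + 2 \cdot 49\right)}{-52} = \left(-46 + \left(2 + 98\right)\right) \left(- \frac{1}{52}\right) = \left(-46 + 100\right) \left(- \frac{1}{52}\right) = 54 \left(- \frac{1}{52}\right) = - \frac{27}{26} \approx -1.0385$)
$q^{2} = \left(- \frac{27}{26}\right)^{2} = \frac{729}{676}$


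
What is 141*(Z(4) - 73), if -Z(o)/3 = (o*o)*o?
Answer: -37365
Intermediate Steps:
Z(o) = -3*o**3 (Z(o) = -3*o*o*o = -3*o**2*o = -3*o**3)
141*(Z(4) - 73) = 141*(-3*4**3 - 73) = 141*(-3*64 - 73) = 141*(-192 - 73) = 141*(-265) = -37365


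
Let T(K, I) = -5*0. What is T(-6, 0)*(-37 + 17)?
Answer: 0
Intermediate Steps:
T(K, I) = 0
T(-6, 0)*(-37 + 17) = 0*(-37 + 17) = 0*(-20) = 0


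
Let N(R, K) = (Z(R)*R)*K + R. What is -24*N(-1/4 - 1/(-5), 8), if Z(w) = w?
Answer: 18/25 ≈ 0.72000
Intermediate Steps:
N(R, K) = R + K*R**2 (N(R, K) = (R*R)*K + R = R**2*K + R = K*R**2 + R = R + K*R**2)
-24*N(-1/4 - 1/(-5), 8) = -24*(-1/4 - 1/(-5))*(1 + 8*(-1/4 - 1/(-5))) = -24*(-1*1/4 - 1*(-1/5))*(1 + 8*(-1*1/4 - 1*(-1/5))) = -24*(-1/4 + 1/5)*(1 + 8*(-1/4 + 1/5)) = -(-6)*(1 + 8*(-1/20))/5 = -(-6)*(1 - 2/5)/5 = -(-6)*3/(5*5) = -24*(-3/100) = 18/25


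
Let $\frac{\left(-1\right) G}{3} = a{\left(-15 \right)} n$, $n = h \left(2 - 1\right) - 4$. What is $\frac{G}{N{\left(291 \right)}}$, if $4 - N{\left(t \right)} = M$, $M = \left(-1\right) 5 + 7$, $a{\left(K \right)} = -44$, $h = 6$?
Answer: $132$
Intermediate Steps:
$n = 2$ ($n = 6 \left(2 - 1\right) - 4 = 6 \cdot 1 - 4 = 6 - 4 = 2$)
$G = 264$ ($G = - 3 \left(\left(-44\right) 2\right) = \left(-3\right) \left(-88\right) = 264$)
$M = 2$ ($M = -5 + 7 = 2$)
$N{\left(t \right)} = 2$ ($N{\left(t \right)} = 4 - 2 = 2$)
$\frac{G}{N{\left(291 \right)}} = \frac{264}{2} = 264 \cdot \frac{1}{2} = 132$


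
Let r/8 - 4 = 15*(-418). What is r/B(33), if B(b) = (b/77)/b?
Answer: -3859856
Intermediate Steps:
r = -50128 (r = 32 + 8*(15*(-418)) = 32 + 8*(-6270) = 32 - 50160 = -50128)
B(b) = 1/77 (B(b) = (b*(1/77))/b = (b/77)/b = 1/77)
r/B(33) = -50128/1/77 = -50128*77 = -3859856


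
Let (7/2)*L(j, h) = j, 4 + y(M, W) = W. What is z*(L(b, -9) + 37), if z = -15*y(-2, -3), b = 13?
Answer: 4275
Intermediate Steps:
y(M, W) = -4 + W
L(j, h) = 2*j/7
z = 105 (z = -15*(-4 - 3) = -15*(-7) = 105)
z*(L(b, -9) + 37) = 105*((2/7)*13 + 37) = 105*(26/7 + 37) = 105*(285/7) = 4275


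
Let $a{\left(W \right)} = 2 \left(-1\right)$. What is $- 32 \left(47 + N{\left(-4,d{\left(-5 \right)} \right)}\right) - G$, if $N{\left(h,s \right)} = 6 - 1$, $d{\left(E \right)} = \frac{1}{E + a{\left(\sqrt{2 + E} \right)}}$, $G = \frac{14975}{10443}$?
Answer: $- \frac{17392127}{10443} \approx -1665.4$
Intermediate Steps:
$a{\left(W \right)} = -2$
$G = \frac{14975}{10443}$ ($G = 14975 \cdot \frac{1}{10443} = \frac{14975}{10443} \approx 1.434$)
$d{\left(E \right)} = \frac{1}{-2 + E}$ ($d{\left(E \right)} = \frac{1}{E - 2} = \frac{1}{-2 + E}$)
$N{\left(h,s \right)} = 5$ ($N{\left(h,s \right)} = 6 - 1 = 5$)
$- 32 \left(47 + N{\left(-4,d{\left(-5 \right)} \right)}\right) - G = - 32 \left(47 + 5\right) - \frac{14975}{10443} = \left(-32\right) 52 - \frac{14975}{10443} = -1664 - \frac{14975}{10443} = - \frac{17392127}{10443}$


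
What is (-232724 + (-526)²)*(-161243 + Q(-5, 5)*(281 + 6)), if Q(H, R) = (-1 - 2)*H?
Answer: -6897738976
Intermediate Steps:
Q(H, R) = -3*H
(-232724 + (-526)²)*(-161243 + Q(-5, 5)*(281 + 6)) = (-232724 + (-526)²)*(-161243 + (-3*(-5))*(281 + 6)) = (-232724 + 276676)*(-161243 + 15*287) = 43952*(-161243 + 4305) = 43952*(-156938) = -6897738976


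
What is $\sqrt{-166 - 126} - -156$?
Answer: $156 + 2 i \sqrt{73} \approx 156.0 + 17.088 i$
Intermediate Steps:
$\sqrt{-166 - 126} - -156 = \sqrt{-292} + 156 = 2 i \sqrt{73} + 156 = 156 + 2 i \sqrt{73}$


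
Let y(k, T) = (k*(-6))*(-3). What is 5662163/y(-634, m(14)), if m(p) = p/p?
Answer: -5662163/11412 ≈ -496.16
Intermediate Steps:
m(p) = 1
y(k, T) = 18*k (y(k, T) = -6*k*(-3) = 18*k)
5662163/y(-634, m(14)) = 5662163/((18*(-634))) = 5662163/(-11412) = 5662163*(-1/11412) = -5662163/11412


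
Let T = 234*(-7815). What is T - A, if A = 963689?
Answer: -2792399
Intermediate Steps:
T = -1828710
T - A = -1828710 - 1*963689 = -1828710 - 963689 = -2792399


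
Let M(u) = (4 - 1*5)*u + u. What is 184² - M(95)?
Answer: 33856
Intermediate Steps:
M(u) = 0 (M(u) = (4 - 5)*u + u = -u + u = 0)
184² - M(95) = 184² - 1*0 = 33856 + 0 = 33856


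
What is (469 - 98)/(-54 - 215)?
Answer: -371/269 ≈ -1.3792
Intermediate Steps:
(469 - 98)/(-54 - 215) = 371/(-269) = 371*(-1/269) = -371/269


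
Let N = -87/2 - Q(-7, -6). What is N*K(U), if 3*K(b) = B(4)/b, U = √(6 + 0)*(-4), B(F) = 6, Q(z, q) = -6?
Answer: 25*√6/8 ≈ 7.6547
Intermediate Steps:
U = -4*√6 (U = √6*(-4) = -4*√6 ≈ -9.7980)
K(b) = 2/b (K(b) = (6/b)/3 = 2/b)
N = -75/2 (N = -87/2 - 1*(-6) = -87*½ + 6 = -87/2 + 6 = -75/2 ≈ -37.500)
N*K(U) = -75/((-4*√6)) = -75*(-√6/24) = -(-25)*√6/8 = 25*√6/8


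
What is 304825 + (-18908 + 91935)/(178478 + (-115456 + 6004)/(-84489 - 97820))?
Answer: 9918486940797393/32538255154 ≈ 3.0483e+5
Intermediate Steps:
304825 + (-18908 + 91935)/(178478 + (-115456 + 6004)/(-84489 - 97820)) = 304825 + 73027/(178478 - 109452/(-182309)) = 304825 + 73027/(178478 - 109452*(-1/182309)) = 304825 + 73027/(178478 + 109452/182309) = 304825 + 73027/(32538255154/182309) = 304825 + 73027*(182309/32538255154) = 304825 + 13313479343/32538255154 = 9918486940797393/32538255154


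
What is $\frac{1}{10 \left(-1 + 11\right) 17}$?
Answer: $\frac{1}{1700} \approx 0.00058824$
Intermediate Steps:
$\frac{1}{10 \left(-1 + 11\right) 17} = \frac{1}{10 \cdot 10 \cdot 17} = \frac{1}{100 \cdot 17} = \frac{1}{1700}$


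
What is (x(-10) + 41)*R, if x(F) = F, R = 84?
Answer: 2604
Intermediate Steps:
(x(-10) + 41)*R = (-10 + 41)*84 = 31*84 = 2604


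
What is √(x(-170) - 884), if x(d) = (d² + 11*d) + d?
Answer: 2*√6494 ≈ 161.17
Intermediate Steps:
x(d) = d² + 12*d
√(x(-170) - 884) = √(-170*(12 - 170) - 884) = √(-170*(-158) - 884) = √(26860 - 884) = √25976 = 2*√6494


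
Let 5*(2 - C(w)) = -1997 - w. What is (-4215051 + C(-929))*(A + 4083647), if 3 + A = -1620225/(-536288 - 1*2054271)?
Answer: -222942081803849042117/12952795 ≈ -1.7212e+13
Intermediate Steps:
C(w) = 2007/5 + w/5 (C(w) = 2 - (-1997 - w)/5 = 2 + (1997/5 + w/5) = 2007/5 + w/5)
A = -6151452/2590559 (A = -3 - 1620225/(-536288 - 1*2054271) = -3 - 1620225/(-536288 - 2054271) = -3 - 1620225/(-2590559) = -3 - 1620225*(-1/2590559) = -3 + 1620225/2590559 = -6151452/2590559 ≈ -2.3746)
(-4215051 + C(-929))*(A + 4083647) = (-4215051 + (2007/5 + (1/5)*(-929)))*(-6151452/2590559 + 4083647) = (-4215051 + (2007/5 - 929/5))*(10578922337221/2590559) = (-4215051 + 1078/5)*(10578922337221/2590559) = -21074177/5*10578922337221/2590559 = -222942081803849042117/12952795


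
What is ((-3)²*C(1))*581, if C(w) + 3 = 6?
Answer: 15687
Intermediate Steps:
C(w) = 3 (C(w) = -3 + 6 = 3)
((-3)²*C(1))*581 = ((-3)²*3)*581 = (9*3)*581 = 27*581 = 15687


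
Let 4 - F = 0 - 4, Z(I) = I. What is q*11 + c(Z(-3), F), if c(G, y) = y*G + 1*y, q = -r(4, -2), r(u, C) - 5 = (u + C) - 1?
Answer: -82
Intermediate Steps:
r(u, C) = 4 + C + u (r(u, C) = 5 + ((u + C) - 1) = 5 + ((C + u) - 1) = 5 + (-1 + C + u) = 4 + C + u)
F = 8 (F = 4 - (0 - 4) = 4 - 1*(-4) = 4 + 4 = 8)
q = -6 (q = -(4 - 2 + 4) = -1*6 = -6)
c(G, y) = y + G*y (c(G, y) = G*y + y = y + G*y)
q*11 + c(Z(-3), F) = -6*11 + 8*(1 - 3) = -66 + 8*(-2) = -66 - 16 = -82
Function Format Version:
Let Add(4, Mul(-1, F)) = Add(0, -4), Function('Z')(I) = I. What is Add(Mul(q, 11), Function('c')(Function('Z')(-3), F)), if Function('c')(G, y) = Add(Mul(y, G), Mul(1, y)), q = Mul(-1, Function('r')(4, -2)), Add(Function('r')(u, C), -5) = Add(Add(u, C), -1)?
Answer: -82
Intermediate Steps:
Function('r')(u, C) = Add(4, C, u) (Function('r')(u, C) = Add(5, Add(Add(u, C), -1)) = Add(5, Add(Add(C, u), -1)) = Add(5, Add(-1, C, u)) = Add(4, C, u))
F = 8 (F = Add(4, Mul(-1, Add(0, -4))) = Add(4, Mul(-1, -4)) = Add(4, 4) = 8)
q = -6 (q = Mul(-1, Add(4, -2, 4)) = Mul(-1, 6) = -6)
Function('c')(G, y) = Add(y, Mul(G, y)) (Function('c')(G, y) = Add(Mul(G, y), y) = Add(y, Mul(G, y)))
Add(Mul(q, 11), Function('c')(Function('Z')(-3), F)) = Add(Mul(-6, 11), Mul(8, Add(1, -3))) = Add(-66, Mul(8, -2)) = Add(-66, -16) = -82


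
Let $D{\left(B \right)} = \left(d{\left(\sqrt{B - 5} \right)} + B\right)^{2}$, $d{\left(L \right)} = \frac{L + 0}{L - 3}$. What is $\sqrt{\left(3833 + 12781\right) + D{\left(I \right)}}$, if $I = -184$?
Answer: $\frac{\sqrt{2} \sqrt{\frac{1001693 + 100572 i \sqrt{21}}{10 + i \sqrt{21}}}}{2} \approx 223.87 + 0.17031 i$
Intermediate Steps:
$d{\left(L \right)} = \frac{L}{-3 + L}$
$D{\left(B \right)} = \left(B + \frac{\sqrt{-5 + B}}{-3 + \sqrt{-5 + B}}\right)^{2}$ ($D{\left(B \right)} = \left(\frac{\sqrt{B - 5}}{-3 + \sqrt{B - 5}} + B\right)^{2} = \left(\frac{\sqrt{-5 + B}}{-3 + \sqrt{-5 + B}} + B\right)^{2} = \left(B + \frac{\sqrt{-5 + B}}{-3 + \sqrt{-5 + B}}\right)^{2}$)
$\sqrt{\left(3833 + 12781\right) + D{\left(I \right)}} = \sqrt{\left(3833 + 12781\right) + \frac{\left(\sqrt{-5 - 184} - 184 \left(-3 + \sqrt{-5 - 184}\right)\right)^{2}}{\left(-3 + \sqrt{-5 - 184}\right)^{2}}} = \sqrt{16614 + \frac{\left(\sqrt{-189} - 184 \left(-3 + \sqrt{-189}\right)\right)^{2}}{\left(-3 + \sqrt{-189}\right)^{2}}} = \sqrt{16614 + \frac{\left(3 i \sqrt{21} - 184 \left(-3 + 3 i \sqrt{21}\right)\right)^{2}}{\left(-3 + 3 i \sqrt{21}\right)^{2}}} = \sqrt{16614 + \frac{\left(3 i \sqrt{21} + \left(552 - 552 i \sqrt{21}\right)\right)^{2}}{\left(-3 + 3 i \sqrt{21}\right)^{2}}} = \sqrt{16614 + \frac{\left(552 - 549 i \sqrt{21}\right)^{2}}{\left(-3 + 3 i \sqrt{21}\right)^{2}}}$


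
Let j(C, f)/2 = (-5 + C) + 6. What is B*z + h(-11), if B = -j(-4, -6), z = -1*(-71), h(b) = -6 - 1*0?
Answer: 420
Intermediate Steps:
j(C, f) = 2 + 2*C (j(C, f) = 2*((-5 + C) + 6) = 2*(1 + C) = 2 + 2*C)
h(b) = -6 (h(b) = -6 + 0 = -6)
z = 71
B = 6 (B = -(2 + 2*(-4)) = -(2 - 8) = -1*(-6) = 6)
B*z + h(-11) = 6*71 - 6 = 426 - 6 = 420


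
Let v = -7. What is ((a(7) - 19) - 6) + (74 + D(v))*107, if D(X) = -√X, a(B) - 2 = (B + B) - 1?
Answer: 7908 - 107*I*√7 ≈ 7908.0 - 283.1*I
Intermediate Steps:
a(B) = 1 + 2*B (a(B) = 2 + ((B + B) - 1) = 2 + (2*B - 1) = 2 + (-1 + 2*B) = 1 + 2*B)
((a(7) - 19) - 6) + (74 + D(v))*107 = (((1 + 2*7) - 19) - 6) + (74 - √(-7))*107 = (((1 + 14) - 19) - 6) + (74 - I*√7)*107 = ((15 - 19) - 6) + (74 - I*√7)*107 = (-4 - 6) + (7918 - 107*I*√7) = -10 + (7918 - 107*I*√7) = 7908 - 107*I*√7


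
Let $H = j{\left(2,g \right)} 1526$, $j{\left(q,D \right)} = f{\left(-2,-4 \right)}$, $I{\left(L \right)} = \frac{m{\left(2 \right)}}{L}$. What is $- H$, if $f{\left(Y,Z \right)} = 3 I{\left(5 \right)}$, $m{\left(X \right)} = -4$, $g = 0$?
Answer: $\frac{18312}{5} \approx 3662.4$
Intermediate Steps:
$I{\left(L \right)} = - \frac{4}{L}$
$f{\left(Y,Z \right)} = - \frac{12}{5}$ ($f{\left(Y,Z \right)} = 3 \left(- \frac{4}{5}\right) = - \frac{12}{5}$)
$j{\left(q,D \right)} = - \frac{12}{5}$
$H = - \frac{18312}{5}$ ($H = \left(- \frac{12}{5}\right) 1526 = - \frac{18312}{5} \approx -3662.4$)
$- H = \left(-1\right) \left(- \frac{18312}{5}\right) = \frac{18312}{5}$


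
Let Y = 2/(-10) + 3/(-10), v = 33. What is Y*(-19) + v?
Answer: 85/2 ≈ 42.500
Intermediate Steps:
Y = -½ (Y = 2*(-⅒) + 3*(-⅒) = -⅕ - 3/10 = -½ ≈ -0.50000)
Y*(-19) + v = -½*(-19) + 33 = 19/2 + 33 = 85/2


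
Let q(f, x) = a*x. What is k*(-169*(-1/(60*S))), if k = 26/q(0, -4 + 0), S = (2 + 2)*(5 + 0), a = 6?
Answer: -2197/14400 ≈ -0.15257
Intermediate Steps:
q(f, x) = 6*x
S = 20 (S = 4*5 = 20)
k = -13/12 (k = 26/((6*(-4 + 0))) = 26/((6*(-4))) = 26/(-24) = 26*(-1/24) = -13/12 ≈ -1.0833)
k*(-169*(-1/(60*S))) = -(-2197)/(12*(-5*20*12)) = -(-2197)/(12*((-100*12))) = -(-2197)/(12*(-1200)) = -(-2197)*(-1)/(12*1200) = -13/12*169/1200 = -2197/14400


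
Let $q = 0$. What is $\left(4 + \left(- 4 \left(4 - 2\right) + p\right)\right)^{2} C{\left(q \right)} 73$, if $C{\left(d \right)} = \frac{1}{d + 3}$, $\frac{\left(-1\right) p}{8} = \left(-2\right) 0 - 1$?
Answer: $\frac{1168}{3} \approx 389.33$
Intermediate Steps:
$p = 8$ ($p = - 8 \left(\left(-2\right) 0 - 1\right) = - 8 \left(0 - 1\right) = \left(-8\right) \left(-1\right) = 8$)
$C{\left(d \right)} = \frac{1}{3 + d}$
$\left(4 + \left(- 4 \left(4 - 2\right) + p\right)\right)^{2} C{\left(q \right)} 73 = \frac{\left(4 + \left(- 4 \left(4 - 2\right) + 8\right)\right)^{2}}{3 + 0} \cdot 73 = \frac{\left(4 + \left(- 4 \left(4 - 2\right) + 8\right)\right)^{2}}{3} \cdot 73 = \left(4 + \left(\left(-4\right) 2 + 8\right)\right)^{2} \cdot \frac{1}{3} \cdot 73 = \left(4 + \left(-8 + 8\right)\right)^{2} \cdot \frac{1}{3} \cdot 73 = \left(4 + 0\right)^{2} \cdot \frac{1}{3} \cdot 73 = 4^{2} \cdot \frac{1}{3} \cdot 73 = 16 \cdot \frac{1}{3} \cdot 73 = \frac{16}{3} \cdot 73 = \frac{1168}{3}$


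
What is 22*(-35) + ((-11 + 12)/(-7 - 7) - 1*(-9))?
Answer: -10655/14 ≈ -761.07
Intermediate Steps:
22*(-35) + ((-11 + 12)/(-7 - 7) - 1*(-9)) = -770 + (1/(-14) + 9) = -770 + (1*(-1/14) + 9) = -770 + (-1/14 + 9) = -770 + 125/14 = -10655/14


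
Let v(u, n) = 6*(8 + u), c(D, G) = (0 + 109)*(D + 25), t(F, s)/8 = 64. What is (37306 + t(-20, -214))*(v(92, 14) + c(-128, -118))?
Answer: -401891886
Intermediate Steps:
t(F, s) = 512 (t(F, s) = 8*64 = 512)
c(D, G) = 2725 + 109*D (c(D, G) = 109*(25 + D) = 2725 + 109*D)
v(u, n) = 48 + 6*u
(37306 + t(-20, -214))*(v(92, 14) + c(-128, -118)) = (37306 + 512)*((48 + 6*92) + (2725 + 109*(-128))) = 37818*((48 + 552) + (2725 - 13952)) = 37818*(600 - 11227) = 37818*(-10627) = -401891886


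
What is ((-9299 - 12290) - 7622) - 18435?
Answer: -47646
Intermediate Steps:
((-9299 - 12290) - 7622) - 18435 = (-21589 - 7622) - 18435 = -29211 - 18435 = -47646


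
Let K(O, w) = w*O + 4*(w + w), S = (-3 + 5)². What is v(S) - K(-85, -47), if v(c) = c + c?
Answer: -3611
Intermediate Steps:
S = 4 (S = 2² = 4)
K(O, w) = 8*w + O*w (K(O, w) = O*w + 4*(2*w) = O*w + 8*w = 8*w + O*w)
v(c) = 2*c
v(S) - K(-85, -47) = 2*4 - (-47)*(8 - 85) = 8 - (-47)*(-77) = 8 - 1*3619 = 8 - 3619 = -3611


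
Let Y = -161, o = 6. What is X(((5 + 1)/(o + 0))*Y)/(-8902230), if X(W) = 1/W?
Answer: 1/1433259030 ≈ 6.9771e-10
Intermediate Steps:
X(((5 + 1)/(o + 0))*Y)/(-8902230) = 1/((((5 + 1)/(6 + 0))*(-161))*(-8902230)) = -1/8902230/((6/6)*(-161)) = -1/8902230/((6*(⅙))*(-161)) = -1/8902230/(1*(-161)) = -1/8902230/(-161) = -1/161*(-1/8902230) = 1/1433259030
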